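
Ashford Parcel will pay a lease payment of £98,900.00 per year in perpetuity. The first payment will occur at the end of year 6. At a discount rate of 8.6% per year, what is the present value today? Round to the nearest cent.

Value at end of year 5: C / r = £98,900.00 / 0.086 = £1,150,000.0000
Discount to today: PV = £1,150,000.0000 / (1 + 0.086)^5 = £1,150,000.0000 / 1.510599 = £761,287.53

£761287.53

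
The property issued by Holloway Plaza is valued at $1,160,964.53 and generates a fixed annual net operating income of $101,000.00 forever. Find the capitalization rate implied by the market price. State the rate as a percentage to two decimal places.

P = C/r ⇒ r = C/P = $101,000.00/$1,160,964.53 = 0.086997

8.70%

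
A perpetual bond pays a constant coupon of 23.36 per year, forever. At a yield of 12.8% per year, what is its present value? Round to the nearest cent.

182.50

Level perpetuity: PV = C / r = 23.36 / 0.128 = 182.50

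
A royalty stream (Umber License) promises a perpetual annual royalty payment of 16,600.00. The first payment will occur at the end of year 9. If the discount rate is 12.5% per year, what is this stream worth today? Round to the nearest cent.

Value at end of year 8: C / r = 16,600.00 / 0.125 = 132,800.0000
Discount to today: PV = 132,800.0000 / (1 + 0.125)^8 = 132,800.0000 / 2.565785 = 51,758.05

51758.05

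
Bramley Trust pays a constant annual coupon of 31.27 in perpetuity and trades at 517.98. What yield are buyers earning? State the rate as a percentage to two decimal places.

6.04%

P = C/r ⇒ r = C/P = 31.27/517.98 = 0.060369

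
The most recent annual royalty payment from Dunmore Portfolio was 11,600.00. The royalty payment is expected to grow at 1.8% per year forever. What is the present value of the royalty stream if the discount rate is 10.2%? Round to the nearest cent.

140580.95

D₁ = D₀ × (1 + g) = 11,600.00 × 1.018 = 11,808.8000
Growing perpetuity: P = D₁ / (r − g) = 11,808.8000 / (0.102 − 0.018) = 140,580.95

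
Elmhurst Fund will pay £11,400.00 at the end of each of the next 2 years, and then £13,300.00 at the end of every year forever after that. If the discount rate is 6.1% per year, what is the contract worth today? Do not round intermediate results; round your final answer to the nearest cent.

£214554.22

PV of 2-year annuity: £11,400.00 × [1 − (1+0.061)^−2] / 0.061 = 20871.42374
Perpetuity value at year 2: £13,300.00 / 0.061 = 218032.78689
PV of perpetuity: 218032.78689 / (1+0.061)^2 = 193682.79253
Total PV = 20871.42374 + 193682.79253 = 214554.21626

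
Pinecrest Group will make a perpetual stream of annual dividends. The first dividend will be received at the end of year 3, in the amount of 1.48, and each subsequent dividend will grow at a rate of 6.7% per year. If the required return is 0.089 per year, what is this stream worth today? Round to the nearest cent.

Value at end of year 2: C₁ / (r − g) = 1.48 / (0.089 − 0.067) = 67.2727
Discount to today: PV = 67.2727 / (1 + 0.089)^2 = 67.2727 / 1.185921 = 56.73

56.73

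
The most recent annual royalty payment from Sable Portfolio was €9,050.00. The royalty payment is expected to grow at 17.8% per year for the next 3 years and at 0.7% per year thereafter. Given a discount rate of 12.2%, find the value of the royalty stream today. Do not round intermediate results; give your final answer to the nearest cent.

€121665.86

D_1 = 10660.90000
D_2 = 12558.54020
D_3 = 14793.96036
Terminal value at year 3: TV = D_3×(1+g_2)/(r−g_2) = 14897.51808/0.115 = 129543.63546
P_0 = D_1/(1+r)^1 + D_2/(1+r)^2 + D_3/(1+r)^3 + TV/(1+r)^3
    = 9501.69340 + 9975.93122 + 10473.83866 + 91714.39594 = 121665.85923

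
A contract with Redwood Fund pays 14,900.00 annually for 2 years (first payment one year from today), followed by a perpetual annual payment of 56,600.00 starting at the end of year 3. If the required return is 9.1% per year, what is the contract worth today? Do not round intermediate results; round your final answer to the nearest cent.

PV of 2-year annuity: 14,900.00 × [1 − (1+0.091)^−2] / 0.091 = 26175.24769
Perpetuity value at year 2: 56,600.00 / 0.091 = 621978.02198
PV of perpetuity: 621978.02198 / (1+0.091)^2 = 522547.21530
Total PV = 26175.24769 + 522547.21530 = 548722.46300

548722.46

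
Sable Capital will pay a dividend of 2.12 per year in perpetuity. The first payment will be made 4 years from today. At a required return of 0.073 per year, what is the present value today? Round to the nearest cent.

Value at end of year 3: C / r = 2.12 / 0.073 = 29.0411
Discount to today: PV = 29.0411 / (1 + 0.073)^3 = 29.0411 / 1.235376 = 23.51

23.51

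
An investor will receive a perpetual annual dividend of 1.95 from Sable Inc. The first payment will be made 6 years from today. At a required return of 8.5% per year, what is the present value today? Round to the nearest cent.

Value at end of year 5: C / r = 1.95 / 0.085 = 22.9412
Discount to today: PV = 22.9412 / (1 + 0.085)^5 = 22.9412 / 1.503657 = 15.26

15.26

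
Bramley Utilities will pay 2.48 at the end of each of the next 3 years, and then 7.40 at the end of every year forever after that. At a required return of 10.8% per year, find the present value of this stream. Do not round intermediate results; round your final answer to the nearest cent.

PV of 3-year annuity: 2.48 × [1 − (1+0.108)^−3] / 0.108 = 6.08156
Perpetuity value at year 3: 7.40 / 0.108 = 68.51852
PV of perpetuity: 68.51852 / (1+0.108)^3 = 50.37194
Total PV = 6.08156 + 50.37194 = 56.45350

56.45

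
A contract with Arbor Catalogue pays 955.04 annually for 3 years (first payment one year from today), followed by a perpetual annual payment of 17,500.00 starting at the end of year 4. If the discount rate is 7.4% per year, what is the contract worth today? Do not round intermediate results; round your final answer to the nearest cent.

PV of 3-year annuity: 955.04 × [1 − (1+0.074)^−3] / 0.074 = 2488.12239
Perpetuity value at year 3: 17,500.00 / 0.074 = 236486.48649
PV of perpetuity: 236486.48649 / (1+0.074)^3 = 190894.53036
Total PV = 2488.12239 + 190894.53036 = 193382.65274

193382.65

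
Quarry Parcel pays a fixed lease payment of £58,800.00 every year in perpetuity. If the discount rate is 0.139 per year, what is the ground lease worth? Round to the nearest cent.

£423021.58

Level perpetuity: PV = C / r = £58,800.00 / 0.139 = £423,021.58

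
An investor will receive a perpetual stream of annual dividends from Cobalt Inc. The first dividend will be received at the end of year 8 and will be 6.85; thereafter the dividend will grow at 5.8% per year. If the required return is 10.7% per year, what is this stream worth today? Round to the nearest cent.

68.62

Value at end of year 7: C₁ / (r − g) = 6.85 / (0.107 − 0.058) = 139.7959
Discount to today: PV = 139.7959 / (1 + 0.107)^7 = 139.7959 / 2.037198 = 68.62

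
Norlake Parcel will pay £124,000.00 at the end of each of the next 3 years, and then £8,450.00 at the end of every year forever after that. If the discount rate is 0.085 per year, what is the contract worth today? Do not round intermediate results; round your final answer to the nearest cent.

PV of 3-year annuity: £124,000.00 × [1 − (1+0.085)^−3] / 0.085 = 316698.77405
Perpetuity value at year 3: £8,450.00 / 0.085 = 99411.76471
PV of perpetuity: 99411.76471 / (1+0.085)^3 = 77830.27567
Total PV = 316698.77405 + 77830.27567 = 394529.04972

£394529.05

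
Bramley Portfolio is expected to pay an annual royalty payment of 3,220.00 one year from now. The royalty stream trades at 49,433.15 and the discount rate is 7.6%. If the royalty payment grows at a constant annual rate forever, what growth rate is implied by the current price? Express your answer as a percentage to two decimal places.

1.09%

P = D₁/(r−g) ⇒ g = r − D₁/P = 0.076 − 3,220.00/49,433.15 = 0.010862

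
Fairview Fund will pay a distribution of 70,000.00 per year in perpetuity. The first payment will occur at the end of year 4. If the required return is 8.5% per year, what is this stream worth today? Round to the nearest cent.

644747.85

Value at end of year 3: C / r = 70,000.00 / 0.085 = 823,529.4118
Discount to today: PV = 823,529.4118 / (1 + 0.085)^3 = 823,529.4118 / 1.277289 = 644,747.85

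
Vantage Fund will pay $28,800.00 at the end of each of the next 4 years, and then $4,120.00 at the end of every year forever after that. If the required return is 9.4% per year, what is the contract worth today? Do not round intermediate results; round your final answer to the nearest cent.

$123089.08

PV of 4-year annuity: $28,800.00 × [1 − (1+0.094)^−4] / 0.094 = 92490.58236
Perpetuity value at year 4: $4,120.00 / 0.094 = 43829.78723
PV of perpetuity: 43829.78723 / (1+0.094)^4 = 30598.49559
Total PV = 92490.58236 + 30598.49559 = 123089.07795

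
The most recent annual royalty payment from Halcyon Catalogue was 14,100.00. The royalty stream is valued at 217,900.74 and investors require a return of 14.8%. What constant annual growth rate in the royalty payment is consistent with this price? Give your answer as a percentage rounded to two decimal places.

P = D₀(1+g)/(r−g) ⇒ P(r−g) = D₀(1+g) ⇒ g(P+D₀) = P·r − D₀
g = (P·r − D₀)/(P + D₀) = (217,900.74×0.148 − 14,100.00) / (217,900.74 + 14,100.00) = 0.078230

7.82%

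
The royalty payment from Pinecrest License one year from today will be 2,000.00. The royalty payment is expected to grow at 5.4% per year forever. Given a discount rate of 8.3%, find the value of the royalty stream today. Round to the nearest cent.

Growing perpetuity: P = D₁ / (r − g) = 2,000.0000 / (0.083 − 0.054) = 68,965.52

68965.52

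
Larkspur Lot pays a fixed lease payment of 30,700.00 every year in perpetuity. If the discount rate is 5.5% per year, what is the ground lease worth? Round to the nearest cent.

Level perpetuity: PV = C / r = 30,700.00 / 0.055 = 558,181.82

558181.82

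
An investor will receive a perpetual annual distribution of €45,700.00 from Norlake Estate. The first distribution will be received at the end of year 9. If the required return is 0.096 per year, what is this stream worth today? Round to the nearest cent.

€228644.38

Value at end of year 8: C / r = €45,700.00 / 0.096 = €476,041.6667
Discount to today: PV = €476,041.6667 / (1 + 0.096)^8 = €476,041.6667 / 2.082018 = €228,644.38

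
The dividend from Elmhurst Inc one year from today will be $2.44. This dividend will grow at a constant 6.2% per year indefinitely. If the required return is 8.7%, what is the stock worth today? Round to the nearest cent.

$97.60

Growing perpetuity: P = D₁ / (r − g) = $2.4400 / (0.087 − 0.062) = $97.60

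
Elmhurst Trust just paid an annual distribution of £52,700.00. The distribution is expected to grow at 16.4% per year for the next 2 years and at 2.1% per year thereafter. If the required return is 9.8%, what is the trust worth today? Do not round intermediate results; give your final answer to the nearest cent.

D_1 = 61342.80000
D_2 = 71403.01920
Terminal value at year 2: TV = D_2×(1+g_2)/(r−g_2) = 72902.48260/0.077 = 946785.48835
P_0 = D_1/(1+r)^1 + D_2/(1+r)^2 + TV/(1+r)^2
    = 55867.75956 + 59225.93090 + 785320.46041 = 900414.15088

£900414.15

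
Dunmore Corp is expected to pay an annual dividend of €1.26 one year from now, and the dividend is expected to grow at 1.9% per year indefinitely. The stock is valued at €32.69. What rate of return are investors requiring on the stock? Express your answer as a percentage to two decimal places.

5.75%

P = D₁/(r − g) ⇒ r = D₁/P + g = €1.2600/€32.69 + 0.019 = 0.038544 + 0.019 = 0.057544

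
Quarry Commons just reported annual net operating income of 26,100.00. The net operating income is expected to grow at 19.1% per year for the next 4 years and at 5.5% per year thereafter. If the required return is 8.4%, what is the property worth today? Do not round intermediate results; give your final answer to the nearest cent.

1516479.58

D_1 = 31085.10000
D_2 = 37022.35410
D_3 = 44093.62373
D_4 = 52515.50587
Terminal value at year 4: TV = D_4×(1+g_2)/(r−g_2) = 55403.85869/0.029 = 1910477.88582
P_0 = D_1/(1+r)^1 + D_2/(1+r)^2 + D_3/(1+r)^3 + D_4/(1+r)^4 + TV/(1+r)^4
    = 28676.29151 + 31506.88486 + 34616.88180 + 38033.86183 + 1383645.66317 = 1516479.58318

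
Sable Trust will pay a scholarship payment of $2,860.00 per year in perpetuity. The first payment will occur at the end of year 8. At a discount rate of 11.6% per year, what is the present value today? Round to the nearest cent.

Value at end of year 7: C / r = $2,860.00 / 0.116 = $24,655.1724
Discount to today: PV = $24,655.1724 / (1 + 0.116)^7 = $24,655.1724 / 2.156003 = $11,435.59

$11435.59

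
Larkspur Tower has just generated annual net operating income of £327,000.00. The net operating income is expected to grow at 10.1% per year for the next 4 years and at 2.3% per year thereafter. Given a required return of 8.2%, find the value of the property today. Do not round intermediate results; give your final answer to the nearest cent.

£7445151.21

D_1 = 360027.00000
D_2 = 396389.72700
D_3 = 436425.08943
D_4 = 480504.02346
Terminal value at year 4: TV = D_4×(1+g_2)/(r−g_2) = 491555.61600/0.059 = 8331451.11862
P_0 = D_1/(1+r)^1 + D_2/(1+r)^2 + D_3/(1+r)^3 + D_4/(1+r)^4 + TV/(1+r)^4
    = 332742.14418 + 338585.12083 + 344530.70059 + 350580.68516 + 6078712.55799 = 7445151.20875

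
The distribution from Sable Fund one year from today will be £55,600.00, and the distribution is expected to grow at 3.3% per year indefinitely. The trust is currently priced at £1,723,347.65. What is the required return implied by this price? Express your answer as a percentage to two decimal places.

P = D₁/(r − g) ⇒ r = D₁/P + g = £55,600.0000/£1,723,347.65 + 0.033 = 0.032263 + 0.033 = 0.065263

6.53%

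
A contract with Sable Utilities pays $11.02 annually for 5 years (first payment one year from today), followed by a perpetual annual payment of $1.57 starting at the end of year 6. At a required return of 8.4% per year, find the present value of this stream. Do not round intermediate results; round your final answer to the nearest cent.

$56.03

PV of 5-year annuity: $11.02 × [1 − (1+0.084)^−5] / 0.084 = 43.53967
Perpetuity value at year 5: $1.57 / 0.084 = 18.69048
PV of perpetuity: 18.69048 / (1+0.084)^5 = 12.48746
Total PV = 43.53967 + 12.48746 = 56.02713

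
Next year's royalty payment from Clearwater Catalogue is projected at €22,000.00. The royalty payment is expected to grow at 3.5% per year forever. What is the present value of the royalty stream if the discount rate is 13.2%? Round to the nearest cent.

Growing perpetuity: P = D₁ / (r − g) = €22,000.0000 / (0.132 − 0.035) = €226,804.12

€226804.12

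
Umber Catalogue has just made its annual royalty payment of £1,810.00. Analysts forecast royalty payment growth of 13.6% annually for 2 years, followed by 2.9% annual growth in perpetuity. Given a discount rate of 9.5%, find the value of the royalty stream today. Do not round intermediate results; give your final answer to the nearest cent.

D_1 = 2056.16000
D_2 = 2335.79776
Terminal value at year 2: TV = D_2×(1+g_2)/(r−g_2) = 2403.53590/0.066 = 36417.21053
P_0 = D_1/(1+r)^1 + D_2/(1+r)^2 + TV/(1+r)^2
    = 1877.77169 + 1948.08095 + 30372.35298 = 34198.20562

£34198.21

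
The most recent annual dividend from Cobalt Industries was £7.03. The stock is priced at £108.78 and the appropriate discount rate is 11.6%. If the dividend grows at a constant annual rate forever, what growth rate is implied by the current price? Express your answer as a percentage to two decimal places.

P = D₀(1+g)/(r−g) ⇒ P(r−g) = D₀(1+g) ⇒ g(P+D₀) = P·r − D₀
g = (P·r − D₀)/(P + D₀) = (£108.78×0.116 − £7.03) / (£108.78 + £7.03) = 0.048256

4.83%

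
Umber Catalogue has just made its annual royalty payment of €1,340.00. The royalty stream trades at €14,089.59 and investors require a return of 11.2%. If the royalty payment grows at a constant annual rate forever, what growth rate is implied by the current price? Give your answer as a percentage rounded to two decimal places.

1.54%

P = D₀(1+g)/(r−g) ⇒ P(r−g) = D₀(1+g) ⇒ g(P+D₀) = P·r − D₀
g = (P·r − D₀)/(P + D₀) = (€14,089.59×0.112 − €1,340.00) / (€14,089.59 + €1,340.00) = 0.015427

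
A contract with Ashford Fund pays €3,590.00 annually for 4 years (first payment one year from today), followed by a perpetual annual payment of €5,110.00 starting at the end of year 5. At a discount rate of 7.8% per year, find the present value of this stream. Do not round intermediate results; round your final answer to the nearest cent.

€60455.89

PV of 4-year annuity: €3,590.00 × [1 − (1+0.078)^−4] / 0.078 = 11943.66219
Perpetuity value at year 4: €5,110.00 / 0.078 = 65512.82051
PV of perpetuity: 65512.82051 / (1+0.078)^4 = 48512.23172
Total PV = 11943.66219 + 48512.23172 = 60455.89391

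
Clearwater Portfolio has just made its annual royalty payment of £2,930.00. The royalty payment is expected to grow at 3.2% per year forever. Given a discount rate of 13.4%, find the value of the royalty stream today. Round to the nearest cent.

D₁ = D₀ × (1 + g) = £2,930.00 × 1.032 = £3,023.7600
Growing perpetuity: P = D₁ / (r − g) = £3,023.7600 / (0.134 − 0.032) = £29,644.71

£29644.71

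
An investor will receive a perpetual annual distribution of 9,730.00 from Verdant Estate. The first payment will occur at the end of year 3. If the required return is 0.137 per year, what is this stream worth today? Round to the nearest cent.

54937.81

Value at end of year 2: C / r = 9,730.00 / 0.137 = 71,021.8978
Discount to today: PV = 71,021.8978 / (1 + 0.137)^2 = 71,021.8978 / 1.292769 = 54,937.81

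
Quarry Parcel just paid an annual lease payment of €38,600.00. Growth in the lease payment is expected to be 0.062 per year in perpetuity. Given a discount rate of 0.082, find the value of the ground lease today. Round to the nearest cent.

D₁ = D₀ × (1 + g) = €38,600.00 × 1.062 = €40,993.2000
Growing perpetuity: P = D₁ / (r − g) = €40,993.2000 / (0.082 − 0.062) = €2,049,660.00

€2049660.00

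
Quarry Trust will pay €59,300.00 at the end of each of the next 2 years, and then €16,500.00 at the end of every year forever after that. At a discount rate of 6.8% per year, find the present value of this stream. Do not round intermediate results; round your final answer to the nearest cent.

PV of 2-year annuity: €59,300.00 × [1 − (1+0.068)^−2] / 0.068 = 107513.43124
Perpetuity value at year 2: €16,500.00 / 0.068 = 242647.05882
PV of perpetuity: 242647.05882 / (1+0.068)^2 = 212731.85451
Total PV = 107513.43124 + 212731.85451 = 320245.28576

€320245.29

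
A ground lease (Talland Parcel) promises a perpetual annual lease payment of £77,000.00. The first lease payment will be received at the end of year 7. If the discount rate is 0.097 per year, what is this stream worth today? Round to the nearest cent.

£455490.40

Value at end of year 6: C / r = £77,000.00 / 0.097 = £793,814.4330
Discount to today: PV = £793,814.4330 / (1 + 0.097)^6 = £793,814.4330 / 1.742769 = £455,490.40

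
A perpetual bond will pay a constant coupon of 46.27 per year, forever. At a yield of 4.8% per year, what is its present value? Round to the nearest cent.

Level perpetuity: PV = C / r = 46.27 / 0.048 = 963.96

963.96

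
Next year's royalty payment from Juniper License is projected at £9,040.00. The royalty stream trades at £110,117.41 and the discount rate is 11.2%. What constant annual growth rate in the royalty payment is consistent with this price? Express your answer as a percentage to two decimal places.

2.99%

P = D₁/(r−g) ⇒ g = r − D₁/P = 0.112 − £9,040.00/£110,117.41 = 0.029906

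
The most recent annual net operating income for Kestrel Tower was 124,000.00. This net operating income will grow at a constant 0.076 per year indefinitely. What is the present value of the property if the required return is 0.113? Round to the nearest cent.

D₁ = D₀ × (1 + g) = 124,000.00 × 1.076 = 133,424.0000
Growing perpetuity: P = D₁ / (r − g) = 133,424.0000 / (0.113 − 0.076) = 3,606,054.05

3606054.05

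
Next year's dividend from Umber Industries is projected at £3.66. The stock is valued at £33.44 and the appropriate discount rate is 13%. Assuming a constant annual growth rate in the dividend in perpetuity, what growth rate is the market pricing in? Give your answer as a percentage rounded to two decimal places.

2.06%

P = D₁/(r−g) ⇒ g = r − D₁/P = 0.13 − £3.66/£33.44 = 0.020550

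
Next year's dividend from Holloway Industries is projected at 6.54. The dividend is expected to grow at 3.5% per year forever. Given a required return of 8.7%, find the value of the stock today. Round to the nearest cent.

125.77

Growing perpetuity: P = D₁ / (r − g) = 6.5400 / (0.087 − 0.035) = 125.77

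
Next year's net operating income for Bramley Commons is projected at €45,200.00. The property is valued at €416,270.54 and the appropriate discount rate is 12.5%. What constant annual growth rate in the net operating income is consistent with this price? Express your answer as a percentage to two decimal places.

1.64%

P = D₁/(r−g) ⇒ g = r − D₁/P = 0.125 − €45,200.00/€416,270.54 = 0.016417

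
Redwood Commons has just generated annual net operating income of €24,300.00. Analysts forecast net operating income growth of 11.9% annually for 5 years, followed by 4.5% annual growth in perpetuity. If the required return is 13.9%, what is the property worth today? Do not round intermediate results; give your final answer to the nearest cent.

D_1 = 27191.70000
D_2 = 30427.51230
D_3 = 34048.38626
D_4 = 38100.14423
D_5 = 42634.06139
Terminal value at year 5: TV = D_5×(1+g_2)/(r−g_2) = 44552.59415/0.094 = 473963.76761
P_0 = D_1/(1+r)^1 + D_2/(1+r)^2 + D_3/(1+r)^3 + D_4/(1+r)^4 + D_5/(1+r)^5 + TV/(1+r)^5
    = 23873.30992 + 23454.11221 + 23042.27529 + 22637.66993 + 22240.16914 + 247244.43355 = 362491.97004

€362491.97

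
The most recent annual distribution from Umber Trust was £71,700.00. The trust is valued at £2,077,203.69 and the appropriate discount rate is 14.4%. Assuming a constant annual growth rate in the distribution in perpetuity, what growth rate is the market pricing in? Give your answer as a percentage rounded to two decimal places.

P = D₀(1+g)/(r−g) ⇒ P(r−g) = D₀(1+g) ⇒ g(P+D₀) = P·r − D₀
g = (P·r − D₀)/(P + D₀) = (£2,077,203.69×0.144 − £71,700.00) / (£2,077,203.69 + £71,700.00) = 0.105829

10.58%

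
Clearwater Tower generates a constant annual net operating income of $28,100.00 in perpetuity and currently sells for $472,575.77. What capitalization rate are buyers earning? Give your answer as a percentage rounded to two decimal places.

P = C/r ⇒ r = C/P = $28,100.00/$472,575.77 = 0.059461

5.95%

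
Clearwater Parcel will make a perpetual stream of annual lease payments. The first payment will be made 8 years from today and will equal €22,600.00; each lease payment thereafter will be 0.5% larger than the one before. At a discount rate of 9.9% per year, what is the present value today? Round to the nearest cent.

Value at end of year 7: C₁ / (r − g) = €22,600.00 / (0.099 − 0.005) = €240,425.5319
Discount to today: PV = €240,425.5319 / (1 + 0.099)^7 = €240,425.5319 / 1.936350 = €124,164.30

€124164.30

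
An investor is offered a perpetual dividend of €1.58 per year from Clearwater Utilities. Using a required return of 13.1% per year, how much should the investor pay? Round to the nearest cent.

Level perpetuity: PV = C / r = €1.58 / 0.131 = €12.06

€12.06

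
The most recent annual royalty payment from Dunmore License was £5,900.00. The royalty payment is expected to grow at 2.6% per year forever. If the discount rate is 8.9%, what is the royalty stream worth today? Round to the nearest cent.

D₁ = D₀ × (1 + g) = £5,900.00 × 1.026 = £6,053.4000
Growing perpetuity: P = D₁ / (r − g) = £6,053.4000 / (0.089 − 0.026) = £96,085.71

£96085.71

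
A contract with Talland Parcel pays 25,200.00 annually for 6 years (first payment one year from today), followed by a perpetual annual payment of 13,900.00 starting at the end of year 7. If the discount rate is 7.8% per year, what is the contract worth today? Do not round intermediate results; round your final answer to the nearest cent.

230762.14

PV of 6-year annuity: 25,200.00 × [1 − (1+0.078)^−6] / 0.078 = 117206.77685
Perpetuity value at year 6: 13,900.00 / 0.078 = 178205.12821
PV of perpetuity: 178205.12821 / (1+0.078)^6 = 113555.35843
Total PV = 117206.77685 + 113555.35843 = 230762.13529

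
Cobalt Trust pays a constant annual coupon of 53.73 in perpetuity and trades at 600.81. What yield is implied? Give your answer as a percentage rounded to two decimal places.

8.94%

P = C/r ⇒ r = C/P = 53.73/600.81 = 0.089429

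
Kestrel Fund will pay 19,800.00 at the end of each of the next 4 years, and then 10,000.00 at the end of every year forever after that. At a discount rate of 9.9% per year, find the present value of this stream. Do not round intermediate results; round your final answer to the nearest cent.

132142.15

PV of 4-year annuity: 19,800.00 × [1 − (1+0.099)^−4] / 0.099 = 62899.44086
Perpetuity value at year 4: 10,000.00 / 0.099 = 101010.10101
PV of perpetuity: 101010.10101 / (1+0.099)^4 = 69242.70663
Total PV = 62899.44086 + 69242.70663 = 132142.14750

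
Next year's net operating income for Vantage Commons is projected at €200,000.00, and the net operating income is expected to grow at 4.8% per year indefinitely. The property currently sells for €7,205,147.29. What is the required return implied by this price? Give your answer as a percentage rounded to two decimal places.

7.58%

P = D₁/(r − g) ⇒ r = D₁/P + g = €200,000.0000/€7,205,147.29 + 0.048 = 0.027758 + 0.048 = 0.075758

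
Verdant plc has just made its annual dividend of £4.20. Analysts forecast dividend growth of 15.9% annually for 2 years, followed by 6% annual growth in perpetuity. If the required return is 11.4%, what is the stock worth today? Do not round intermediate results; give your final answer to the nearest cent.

£98.16

D_1 = 4.86780
D_2 = 5.64178
Terminal value at year 2: TV = D_2×(1+g_2)/(r−g_2) = 5.98029/0.054 = 110.74606
P_0 = D_1/(1+r)^1 + D_2/(1+r)^2 + TV/(1+r)^2
    = 4.36966 + 4.54617 + 89.23966 = 98.15549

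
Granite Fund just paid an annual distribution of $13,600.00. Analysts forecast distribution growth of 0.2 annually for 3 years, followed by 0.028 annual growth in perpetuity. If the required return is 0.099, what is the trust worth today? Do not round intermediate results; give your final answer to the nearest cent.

D_1 = 16320.00000
D_2 = 19584.00000
D_3 = 23500.80000
Terminal value at year 3: TV = D_3×(1+g_2)/(r−g_2) = 24158.82240/0.071 = 340265.10423
P_0 = D_1/(1+r)^1 + D_2/(1+r)^2 + D_3/(1+r)^3 + TV/(1+r)^3
    = 14849.86351 + 16214.59164 + 17704.74065 + 256344.69556 = 305113.89136

$305113.89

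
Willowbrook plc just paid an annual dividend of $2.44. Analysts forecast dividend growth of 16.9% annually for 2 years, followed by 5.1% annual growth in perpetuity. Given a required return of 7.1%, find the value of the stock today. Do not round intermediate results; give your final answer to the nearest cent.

D_1 = 2.85236
D_2 = 3.33441
Terminal value at year 2: TV = D_2×(1+g_2)/(r−g_2) = 3.50446/0.02 = 175.22318
P_0 = D_1/(1+r)^1 + D_2/(1+r)^2 + TV/(1+r)^2
    = 2.66327 + 2.90697 + 152.76105 = 158.33128

$158.33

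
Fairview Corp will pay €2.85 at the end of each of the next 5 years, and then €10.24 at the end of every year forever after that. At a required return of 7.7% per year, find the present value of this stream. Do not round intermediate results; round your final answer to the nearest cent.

€103.25

PV of 5-year annuity: €2.85 × [1 − (1+0.077)^−5] / 0.077 = 11.46977
Perpetuity value at year 5: €10.24 / 0.077 = 132.98701
PV of perpetuity: 132.98701 / (1+0.077)^5 = 91.77634
Total PV = 11.46977 + 91.77634 = 103.24610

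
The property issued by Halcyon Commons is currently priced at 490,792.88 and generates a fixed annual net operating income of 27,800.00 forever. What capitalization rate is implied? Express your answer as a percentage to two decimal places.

P = C/r ⇒ r = C/P = 27,800.00/490,792.88 = 0.056643

5.66%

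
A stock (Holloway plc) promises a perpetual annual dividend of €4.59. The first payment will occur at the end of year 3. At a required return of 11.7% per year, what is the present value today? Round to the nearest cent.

Value at end of year 2: C / r = €4.59 / 0.117 = €39.2308
Discount to today: PV = €39.2308 / (1 + 0.117)^2 = €39.2308 / 1.247689 = €31.44

€31.44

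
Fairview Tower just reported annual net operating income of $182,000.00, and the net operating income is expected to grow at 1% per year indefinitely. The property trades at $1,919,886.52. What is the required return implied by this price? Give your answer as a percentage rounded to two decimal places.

10.57%

D₁ = $182,000.00 × 1.01 = $183,820.0000
P = D₁/(r − g) ⇒ r = D₁/P + g = $183,820.0000/$1,919,886.52 + 0.01 = 0.095745 + 0.01 = 0.105745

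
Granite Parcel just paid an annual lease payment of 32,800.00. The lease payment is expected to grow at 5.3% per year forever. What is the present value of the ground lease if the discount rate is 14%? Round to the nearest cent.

D₁ = D₀ × (1 + g) = 32,800.00 × 1.053 = 34,538.4000
Growing perpetuity: P = D₁ / (r − g) = 34,538.4000 / (0.14 − 0.053) = 396,993.10

396993.10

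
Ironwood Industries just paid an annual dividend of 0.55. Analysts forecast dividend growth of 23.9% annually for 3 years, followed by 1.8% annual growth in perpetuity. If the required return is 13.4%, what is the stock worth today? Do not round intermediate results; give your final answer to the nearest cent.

8.27

D_1 = 0.68145
D_2 = 0.84432
D_3 = 1.04611
Terminal value at year 3: TV = D_3×(1+g_2)/(r−g_2) = 1.06494/0.116 = 9.18050
P_0 = D_1/(1+r)^1 + D_2/(1+r)^2 + D_3/(1+r)^3 + TV/(1+r)^3
    = 0.60093 + 0.65657 + 0.71736 + 6.29546 = 8.27031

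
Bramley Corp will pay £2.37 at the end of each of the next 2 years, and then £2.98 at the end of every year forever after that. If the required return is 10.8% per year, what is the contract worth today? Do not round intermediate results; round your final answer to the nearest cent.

£26.55

PV of 2-year annuity: £2.37 × [1 − (1+0.108)^−2] / 0.108 = 4.06948
Perpetuity value at year 2: £2.98 / 0.108 = 27.59259
PV of perpetuity: 27.59259 / (1+0.108)^2 = 22.47569
Total PV = 4.06948 + 22.47569 = 26.54517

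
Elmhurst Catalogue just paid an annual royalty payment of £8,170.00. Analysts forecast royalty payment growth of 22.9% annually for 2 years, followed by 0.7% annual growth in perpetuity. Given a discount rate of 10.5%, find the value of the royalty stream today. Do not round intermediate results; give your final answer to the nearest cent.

D_1 = 10040.93000
D_2 = 12340.30297
Terminal value at year 2: TV = D_2×(1+g_2)/(r−g_2) = 12426.68509/0.098 = 126802.90909
P_0 = D_1/(1+r)^1 + D_2/(1+r)^2 + TV/(1+r)^2
    = 9086.81448 + 10106.51131 + 103849.56007 = 123042.88586

£123042.89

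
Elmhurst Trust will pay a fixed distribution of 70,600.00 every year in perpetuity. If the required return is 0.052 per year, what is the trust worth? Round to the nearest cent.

1357692.31

Level perpetuity: PV = C / r = 70,600.00 / 0.052 = 1,357,692.31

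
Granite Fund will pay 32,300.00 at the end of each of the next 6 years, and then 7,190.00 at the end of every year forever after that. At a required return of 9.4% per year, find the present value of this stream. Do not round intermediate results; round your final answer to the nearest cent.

187799.99

PV of 6-year annuity: 32,300.00 × [1 − (1+0.094)^−6] / 0.094 = 143183.32444
Perpetuity value at year 6: 7,190.00 / 0.094 = 76489.36170
PV of perpetuity: 76489.36170 / (1+0.094)^6 = 44616.66502
Total PV = 143183.32444 + 44616.66502 = 187799.98947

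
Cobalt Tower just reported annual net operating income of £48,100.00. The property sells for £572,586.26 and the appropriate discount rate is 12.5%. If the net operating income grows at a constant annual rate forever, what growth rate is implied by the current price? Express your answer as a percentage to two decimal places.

P = D₀(1+g)/(r−g) ⇒ P(r−g) = D₀(1+g) ⇒ g(P+D₀) = P·r − D₀
g = (P·r − D₀)/(P + D₀) = (£572,586.26×0.125 − £48,100.00) / (£572,586.26 + £48,100.00) = 0.037818

3.78%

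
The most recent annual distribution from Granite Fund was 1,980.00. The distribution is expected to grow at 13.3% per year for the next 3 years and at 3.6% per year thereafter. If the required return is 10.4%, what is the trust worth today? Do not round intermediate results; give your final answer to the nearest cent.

38863.64

D_1 = 2243.34000
D_2 = 2541.70422
D_3 = 2879.75088
Terminal value at year 3: TV = D_3×(1+g_2)/(r−g_2) = 2983.42191/0.068 = 43873.85166
P_0 = D_1/(1+r)^1 + D_2/(1+r)^2 + D_3/(1+r)^3 + TV/(1+r)^3
    = 2032.01087 + 2085.38797 + 2140.16718 + 32606.07644 = 38863.64246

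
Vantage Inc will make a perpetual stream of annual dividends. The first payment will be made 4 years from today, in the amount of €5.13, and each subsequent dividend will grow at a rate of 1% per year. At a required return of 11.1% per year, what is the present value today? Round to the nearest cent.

€37.04

Value at end of year 3: C₁ / (r − g) = €5.13 / (0.111 − 0.01) = €50.7921
Discount to today: PV = €50.7921 / (1 + 0.111)^3 = €50.7921 / 1.371331 = €37.04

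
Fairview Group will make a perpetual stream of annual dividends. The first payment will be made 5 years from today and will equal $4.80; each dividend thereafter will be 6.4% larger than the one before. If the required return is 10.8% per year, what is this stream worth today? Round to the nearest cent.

$72.38

Value at end of year 4: C₁ / (r − g) = $4.80 / (0.108 − 0.064) = $109.0909
Discount to today: PV = $109.0909 / (1 + 0.108)^4 = $109.0909 / 1.507159 = $72.38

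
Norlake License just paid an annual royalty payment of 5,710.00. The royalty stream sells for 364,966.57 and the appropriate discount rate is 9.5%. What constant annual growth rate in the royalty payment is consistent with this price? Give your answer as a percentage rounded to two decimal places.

P = D₀(1+g)/(r−g) ⇒ P(r−g) = D₀(1+g) ⇒ g(P+D₀) = P·r − D₀
g = (P·r − D₀)/(P + D₀) = (364,966.57×0.095 − 5,710.00) / (364,966.57 + 5,710.00) = 0.078132

7.81%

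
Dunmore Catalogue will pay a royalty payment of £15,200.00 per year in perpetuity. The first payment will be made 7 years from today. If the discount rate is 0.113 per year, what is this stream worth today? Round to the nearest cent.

£70761.03

Value at end of year 6: C / r = £15,200.00 / 0.113 = £134,513.2743
Discount to today: PV = £134,513.2743 / (1 + 0.113)^6 = £134,513.2743 / 1.900951 = £70,761.03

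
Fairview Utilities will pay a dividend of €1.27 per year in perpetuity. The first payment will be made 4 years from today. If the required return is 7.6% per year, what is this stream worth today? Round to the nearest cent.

€13.41

Value at end of year 3: C / r = €1.27 / 0.076 = €16.7105
Discount to today: PV = €16.7105 / (1 + 0.076)^3 = €16.7105 / 1.245767 = €13.41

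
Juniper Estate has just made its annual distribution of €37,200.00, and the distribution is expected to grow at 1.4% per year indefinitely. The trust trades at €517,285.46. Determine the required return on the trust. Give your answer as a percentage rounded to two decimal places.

D₁ = €37,200.00 × 1.014 = €37,720.8000
P = D₁/(r − g) ⇒ r = D₁/P + g = €37,720.8000/€517,285.46 + 0.014 = 0.072921 + 0.014 = 0.086921

8.69%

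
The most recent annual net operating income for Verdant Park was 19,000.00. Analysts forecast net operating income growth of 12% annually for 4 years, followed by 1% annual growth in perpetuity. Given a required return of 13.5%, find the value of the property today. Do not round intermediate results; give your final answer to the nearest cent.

D_1 = 21280.00000
D_2 = 23833.60000
D_3 = 26693.63200
D_4 = 29896.86784
Terminal value at year 4: TV = D_4×(1+g_2)/(r−g_2) = 30195.83652/0.125 = 241566.69215
P_0 = D_1/(1+r)^1 + D_2/(1+r)^2 + D_3/(1+r)^3 + D_4/(1+r)^4 + TV/(1+r)^4
    = 18748.89868 + 18501.11588 + 18256.60774 + 18015.33098 + 145563.87434 = 219085.82762

219085.83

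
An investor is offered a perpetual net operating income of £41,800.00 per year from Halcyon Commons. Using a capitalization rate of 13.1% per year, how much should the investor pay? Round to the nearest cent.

Level perpetuity: PV = C / r = £41,800.00 / 0.131 = £319,083.97

£319083.97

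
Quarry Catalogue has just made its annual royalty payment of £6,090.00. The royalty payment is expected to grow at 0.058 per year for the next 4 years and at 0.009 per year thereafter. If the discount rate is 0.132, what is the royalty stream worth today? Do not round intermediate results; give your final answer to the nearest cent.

£58751.41

D_1 = 6443.22000
D_2 = 6816.92676
D_3 = 7212.30851
D_4 = 7630.62241
Terminal value at year 4: TV = D_4×(1+g_2)/(r−g_2) = 7699.29801/0.123 = 62595.91876
P_0 = D_1/(1+r)^1 + D_2/(1+r)^2 + D_3/(1+r)^3 + D_4/(1+r)^4 + TV/(1+r)^4
    = 5691.89046 + 5319.80575 + 4972.04459 + 4647.01694 + 38120.65119 = 58751.40894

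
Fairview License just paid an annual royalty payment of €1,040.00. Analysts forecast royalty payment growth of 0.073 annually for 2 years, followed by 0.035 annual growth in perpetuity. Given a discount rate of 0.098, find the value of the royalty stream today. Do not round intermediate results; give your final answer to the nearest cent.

€18326.03

D_1 = 1115.92000
D_2 = 1197.38216
Terminal value at year 2: TV = D_2×(1+g_2)/(r−g_2) = 1239.29054/0.063 = 19671.27834
P_0 = D_1/(1+r)^1 + D_2/(1+r)^2 + TV/(1+r)^2
    = 1016.32058 + 993.18031 + 16316.53374 = 18326.03464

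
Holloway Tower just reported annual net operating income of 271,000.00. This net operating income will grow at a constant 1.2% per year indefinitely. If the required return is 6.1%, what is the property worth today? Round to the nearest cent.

5596979.59

D₁ = D₀ × (1 + g) = 271,000.00 × 1.012 = 274,252.0000
Growing perpetuity: P = D₁ / (r − g) = 274,252.0000 / (0.061 − 0.012) = 5,596,979.59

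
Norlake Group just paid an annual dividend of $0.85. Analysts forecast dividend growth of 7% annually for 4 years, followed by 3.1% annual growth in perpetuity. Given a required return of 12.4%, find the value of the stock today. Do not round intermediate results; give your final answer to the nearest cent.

D_1 = 0.90950
D_2 = 0.97316
D_3 = 1.04129
D_4 = 1.11418
Terminal value at year 4: TV = D_4×(1+g_2)/(r−g_2) = 1.14872/0.093 = 12.35179
P_0 = D_1/(1+r)^1 + D_2/(1+r)^2 + D_3/(1+r)^3 + D_4/(1+r)^4 + TV/(1+r)^4
    = 0.80916 + 0.77029 + 0.73328 + 0.69805 + 7.73864 = 10.74943

$10.75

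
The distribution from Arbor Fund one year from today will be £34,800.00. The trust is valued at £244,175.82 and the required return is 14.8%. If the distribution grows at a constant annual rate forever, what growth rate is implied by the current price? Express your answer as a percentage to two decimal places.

0.55%

P = D₁/(r−g) ⇒ g = r − D₁/P = 0.148 − £34,800.00/£244,175.82 = 0.005480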